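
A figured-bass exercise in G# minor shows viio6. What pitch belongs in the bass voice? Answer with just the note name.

A#

viio in G# minor has root F##; the chord is F##-A#-C#.
The figure 6 means first inversion — the third is in the bass.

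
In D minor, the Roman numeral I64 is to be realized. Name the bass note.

I in D minor has root D; the chord is D-F#-A.
The figure 64 means second inversion — the fifth is in the bass.

A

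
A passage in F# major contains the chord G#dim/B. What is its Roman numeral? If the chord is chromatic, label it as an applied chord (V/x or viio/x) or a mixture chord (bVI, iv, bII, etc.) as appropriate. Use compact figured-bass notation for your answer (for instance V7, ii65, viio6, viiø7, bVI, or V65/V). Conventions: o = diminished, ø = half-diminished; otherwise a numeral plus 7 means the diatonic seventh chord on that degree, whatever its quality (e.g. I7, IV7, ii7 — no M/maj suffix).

Stacked in thirds the chord is G#-B-D: a diminished triad on G#.
G# is the second degree of F# major. This is the diminished supertonic triad, borrowed from the parallel minor.
With B in the bass the chord is in first inversion, so the figured bass is 6.

iio6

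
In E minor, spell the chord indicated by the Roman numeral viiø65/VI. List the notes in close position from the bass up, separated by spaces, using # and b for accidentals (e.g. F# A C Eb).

viiø65/VI is a secondary leading-tone chord. The target VI is C in E minor; the applied chord is rooted a semitone below, on B.
Building a half-diminished seventh chord on B gives B-D-F-A.
With the 65 figure the chord is in first inversion; from the bass D upward in close position it reads D-F-A-B.

D F A B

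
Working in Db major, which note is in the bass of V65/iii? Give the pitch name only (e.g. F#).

E

The applied chord V65/iii is rooted on C: C-E-G-Bb.
The figure 65 means first inversion — the third is in the bass.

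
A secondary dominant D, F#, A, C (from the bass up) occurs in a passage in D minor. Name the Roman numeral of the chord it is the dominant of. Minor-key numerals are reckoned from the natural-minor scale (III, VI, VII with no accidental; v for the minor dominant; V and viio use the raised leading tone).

iv

The chord is a dominant seventh chord on D.
A dominant resolves down a perfect fifth: D → G. In D minor, G is scale degree 4, i.e. iv.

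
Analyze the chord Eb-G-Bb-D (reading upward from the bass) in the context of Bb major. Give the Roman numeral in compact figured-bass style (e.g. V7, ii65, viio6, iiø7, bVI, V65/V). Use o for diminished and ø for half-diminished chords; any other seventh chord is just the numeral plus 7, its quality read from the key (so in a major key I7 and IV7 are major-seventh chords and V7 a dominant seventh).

IV7

Stacked in thirds the chord is Eb-G-Bb-D: a major seventh chord on Eb.
Eb is scale degree 4 in Bb major, and a major seventh chord on that degree is written IV7.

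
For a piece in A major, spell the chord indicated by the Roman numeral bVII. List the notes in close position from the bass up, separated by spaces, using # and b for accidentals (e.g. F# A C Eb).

Scale degree 7 in A major is G#; lowering it a half step gives G. bVII is a major triad on the lowered seventh degree (the subtonic), borrowed from the parallel minor.
So the chord is G-B-D.

G B D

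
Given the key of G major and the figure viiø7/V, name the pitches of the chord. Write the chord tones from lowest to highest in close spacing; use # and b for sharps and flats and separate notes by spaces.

viiø7/V is a secondary leading-tone chord. The target V is D in G major; the applied chord is rooted a semitone below, on C#.
Building a half-diminished seventh chord on C# gives C#-E-G-B.

C# E G B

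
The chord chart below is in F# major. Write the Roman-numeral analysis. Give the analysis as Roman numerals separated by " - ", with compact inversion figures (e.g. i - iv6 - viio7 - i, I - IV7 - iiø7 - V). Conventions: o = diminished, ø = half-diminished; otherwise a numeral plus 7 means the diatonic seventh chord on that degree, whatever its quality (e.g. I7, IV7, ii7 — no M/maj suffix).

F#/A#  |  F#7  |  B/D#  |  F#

I6 - V7/IV - IV6 - I

F#/A# has root F#, degree 1 in F# major, so I6.
F#7: chromatic; F# is V of IV, so V7/IV.
B/D#: major triad on B = scale degree 4 → IV6.
F#: major triad on F# = scale degree 1 → I.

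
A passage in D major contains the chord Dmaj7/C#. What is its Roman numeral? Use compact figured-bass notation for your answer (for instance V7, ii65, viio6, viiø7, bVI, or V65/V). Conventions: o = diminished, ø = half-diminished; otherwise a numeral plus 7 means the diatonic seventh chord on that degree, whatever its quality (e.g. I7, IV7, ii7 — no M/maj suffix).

I42

The pitches D-F#-A-C# form a major seventh chord rooted on D.
D is scale degree 1 in D major, and a major seventh chord on that degree is written I7.
With C# in the bass the chord is in third inversion, so the figured bass is 42.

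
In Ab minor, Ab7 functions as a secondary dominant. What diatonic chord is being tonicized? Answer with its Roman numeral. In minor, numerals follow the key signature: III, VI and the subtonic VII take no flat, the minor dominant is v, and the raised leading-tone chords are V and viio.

The chord is a dominant seventh chord on Ab.
A dominant resolves down a perfect fifth: Ab → Db. In Ab minor, Db is scale degree 4, i.e. iv.

iv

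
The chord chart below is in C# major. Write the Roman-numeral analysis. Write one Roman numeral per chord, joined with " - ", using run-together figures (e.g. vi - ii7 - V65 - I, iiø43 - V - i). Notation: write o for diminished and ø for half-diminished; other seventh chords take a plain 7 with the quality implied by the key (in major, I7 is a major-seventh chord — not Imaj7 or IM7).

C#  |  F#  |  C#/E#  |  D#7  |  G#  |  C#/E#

C#: root C# is the tonic; major triad there is I.
F#: major triad on F# = scale degree 4 → IV.
C#/E#: root C# is the tonic; major triad there is I6.
D#7: chromatic; D# is V of V, so V7/V.
G# has root G#, degree 5 in C# major, so V.
C#/E#: major triad on C# = scale degree 1 → I6.

I - IV - I6 - V7/V - V - I6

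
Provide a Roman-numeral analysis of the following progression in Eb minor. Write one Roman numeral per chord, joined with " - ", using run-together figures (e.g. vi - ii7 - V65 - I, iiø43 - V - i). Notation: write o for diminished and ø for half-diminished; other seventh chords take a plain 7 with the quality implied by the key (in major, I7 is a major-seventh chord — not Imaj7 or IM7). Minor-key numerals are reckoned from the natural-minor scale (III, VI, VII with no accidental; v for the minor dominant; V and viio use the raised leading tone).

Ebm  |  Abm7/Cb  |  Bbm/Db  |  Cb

i - iv65 - v6 - VI

Ebm: minor triad on Eb = scale degree 1 → i.
Abm7/Cb: root Ab is the subdominant; minor seventh chord there is iv65.
Bbm/Db has root Bb, degree 5 in Eb minor, so v6.
Cb: root Cb is the submediant; major triad there is VI.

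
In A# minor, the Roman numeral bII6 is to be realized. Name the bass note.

D#

bII in A# minor has root B; the chord is B-D#-F#.
The figure 6 means first inversion — the third is in the bass.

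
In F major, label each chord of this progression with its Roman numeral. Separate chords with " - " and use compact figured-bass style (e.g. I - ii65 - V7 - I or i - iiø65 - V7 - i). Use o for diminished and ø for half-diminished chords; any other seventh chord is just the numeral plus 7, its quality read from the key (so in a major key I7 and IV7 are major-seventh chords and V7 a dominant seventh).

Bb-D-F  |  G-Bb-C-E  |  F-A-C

Bb-D-F: major triad on Bb = scale degree 4 → IV.
G-Bb-C-E has root C, degree 5 in F major, so V43.
F-A-C has root F, degree 1 in F major, so I.

IV - V43 - I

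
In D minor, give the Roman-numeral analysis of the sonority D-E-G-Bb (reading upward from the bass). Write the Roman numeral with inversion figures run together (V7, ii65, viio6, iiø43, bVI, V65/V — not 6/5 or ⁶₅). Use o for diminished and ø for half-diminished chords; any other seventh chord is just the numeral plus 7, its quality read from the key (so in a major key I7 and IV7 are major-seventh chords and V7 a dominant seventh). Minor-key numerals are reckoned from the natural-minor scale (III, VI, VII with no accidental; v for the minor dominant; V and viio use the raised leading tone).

iiø42

The pitches E-G-Bb-D form a half-diminished seventh chord rooted on E.
E is scale degree 2 in D minor, and a half-diminished seventh chord on that degree is written iiø7.
With D in the bass the chord is in third inversion, so the figured bass is 42.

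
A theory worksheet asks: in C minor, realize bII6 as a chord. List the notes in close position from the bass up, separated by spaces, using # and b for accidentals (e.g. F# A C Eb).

F Ab Db

Scale degree 2 in C minor is D; lowering it a half step gives Db. bII6 is the Neapolitan sixth — a major triad on the lowered second degree, here in its customary first inversion.
So the chord is Db-F-Ab.
With the 6 figure the chord is in first inversion; from the bass F upward in close position it reads F-Ab-Db.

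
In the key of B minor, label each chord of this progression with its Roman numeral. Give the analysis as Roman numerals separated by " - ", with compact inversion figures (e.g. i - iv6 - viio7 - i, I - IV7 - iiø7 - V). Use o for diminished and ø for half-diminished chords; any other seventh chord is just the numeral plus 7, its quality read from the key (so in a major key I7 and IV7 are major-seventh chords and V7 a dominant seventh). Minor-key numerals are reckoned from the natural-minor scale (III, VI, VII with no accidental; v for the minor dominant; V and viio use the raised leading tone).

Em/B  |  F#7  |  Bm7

iv64 - V7 - i7

Em/B: minor triad on E = scale degree 4 → iv64.
F#7 has root F#, degree 5 in B minor, so V7.
Bm7 has root B, degree 1 in B minor, so i7.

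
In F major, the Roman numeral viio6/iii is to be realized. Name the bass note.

The applied chord viio6/iii is rooted on G#: G#-B-D.
The figure 6 means first inversion — the third is in the bass.

B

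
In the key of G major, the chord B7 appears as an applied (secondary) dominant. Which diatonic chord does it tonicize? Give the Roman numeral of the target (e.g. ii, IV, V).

The chord is a dominant seventh chord on B.
A dominant resolves down a perfect fifth: B → E. In G major, E is scale degree 6, i.e. vi.

vi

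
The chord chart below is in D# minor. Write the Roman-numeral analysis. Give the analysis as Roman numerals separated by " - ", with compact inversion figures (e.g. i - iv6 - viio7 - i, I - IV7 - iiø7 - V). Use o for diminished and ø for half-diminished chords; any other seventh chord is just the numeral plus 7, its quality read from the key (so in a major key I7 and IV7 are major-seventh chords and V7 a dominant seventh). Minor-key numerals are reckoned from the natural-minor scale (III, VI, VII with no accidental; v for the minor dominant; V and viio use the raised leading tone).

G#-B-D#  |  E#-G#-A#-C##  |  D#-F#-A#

iv - V43 - i

G#-B-D# has root G#, degree 4 in D# minor, so iv.
E#-G#-A#-C##: dominant seventh chord on A# = scale degree 5 → V43.
D#-F#-A#: minor triad on D# = scale degree 1 → i.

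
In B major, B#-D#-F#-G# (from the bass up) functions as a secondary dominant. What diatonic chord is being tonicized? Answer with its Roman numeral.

ii

The chord is a dominant seventh chord on G#.
A dominant resolves down a perfect fifth: G# → C#. In B major, C# is scale degree 2, i.e. ii.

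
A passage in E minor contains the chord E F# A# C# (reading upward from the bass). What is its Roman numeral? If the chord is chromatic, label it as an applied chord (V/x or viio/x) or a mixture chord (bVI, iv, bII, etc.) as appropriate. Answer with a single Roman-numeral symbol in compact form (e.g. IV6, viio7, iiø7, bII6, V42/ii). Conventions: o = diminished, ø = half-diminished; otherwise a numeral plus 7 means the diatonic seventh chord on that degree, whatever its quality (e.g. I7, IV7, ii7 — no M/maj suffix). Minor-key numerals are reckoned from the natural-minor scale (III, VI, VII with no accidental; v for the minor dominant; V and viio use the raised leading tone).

V42/V

The pitches F#-A#-C#-E form a dominant seventh chord rooted on F#.
F# is not a diatonic chord root with this quality in E minor, but it lies a perfect fifth above B (V), so the chord functions as an applied dominant of V.
With E in the bass the chord is in third inversion, so the figured bass is 42.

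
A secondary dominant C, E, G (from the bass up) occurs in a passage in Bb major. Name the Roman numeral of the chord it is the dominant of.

The chord is a major triad on C.
A dominant resolves down a perfect fifth: C → F. In Bb major, F is scale degree 5, i.e. V.

V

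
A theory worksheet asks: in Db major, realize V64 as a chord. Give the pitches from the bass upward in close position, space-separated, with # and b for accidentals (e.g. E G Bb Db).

Eb Ab C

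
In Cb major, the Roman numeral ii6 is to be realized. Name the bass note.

ii in Cb major has root Db; the chord is Db-Fb-Ab.
The figure 6 means first inversion — the third is in the bass.

Fb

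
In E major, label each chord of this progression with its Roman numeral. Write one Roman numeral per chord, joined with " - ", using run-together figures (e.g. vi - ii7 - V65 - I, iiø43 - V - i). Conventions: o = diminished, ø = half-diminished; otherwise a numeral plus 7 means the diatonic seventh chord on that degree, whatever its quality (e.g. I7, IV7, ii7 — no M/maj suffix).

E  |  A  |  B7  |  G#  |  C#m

E has root E, degree 1 in E major, so I.
A: major triad on A = scale degree 4 → IV.
B7: root B is the dominant; dominant seventh chord there is V7.
G#: chromatic; G# is V of vi, so V/vi.
C#m: root C# is the submediant; minor triad there is vi.

I - IV - V7 - V/vi - vi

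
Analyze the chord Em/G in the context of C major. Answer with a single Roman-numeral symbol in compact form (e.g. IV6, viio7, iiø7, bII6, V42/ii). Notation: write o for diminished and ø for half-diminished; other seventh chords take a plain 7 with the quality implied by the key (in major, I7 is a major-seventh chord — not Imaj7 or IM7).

iii6

Stacked in thirds the chord is E-G-B: a minor triad on E.
In C major, E is the mediant; the diatonic minor triad there is iii.
With G in the bass the chord is in first inversion, so the figured bass is 6.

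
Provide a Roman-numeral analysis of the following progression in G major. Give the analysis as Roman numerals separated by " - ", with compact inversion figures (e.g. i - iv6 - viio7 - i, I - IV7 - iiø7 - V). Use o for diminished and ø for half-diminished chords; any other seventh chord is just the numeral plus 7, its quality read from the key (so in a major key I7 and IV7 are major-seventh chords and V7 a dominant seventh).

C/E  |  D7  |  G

IV6 - V7 - I

C/E has root C, degree 4 in G major, so IV6.
D7 has root D, degree 5 in G major, so V7.
G: major triad on G = scale degree 1 → I.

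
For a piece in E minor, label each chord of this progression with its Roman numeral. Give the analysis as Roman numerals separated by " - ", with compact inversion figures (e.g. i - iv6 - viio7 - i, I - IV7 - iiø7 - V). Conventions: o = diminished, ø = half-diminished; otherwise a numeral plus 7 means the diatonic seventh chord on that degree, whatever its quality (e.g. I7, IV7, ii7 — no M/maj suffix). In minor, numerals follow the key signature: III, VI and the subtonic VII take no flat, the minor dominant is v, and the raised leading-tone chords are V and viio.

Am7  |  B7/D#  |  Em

iv7 - V65 - i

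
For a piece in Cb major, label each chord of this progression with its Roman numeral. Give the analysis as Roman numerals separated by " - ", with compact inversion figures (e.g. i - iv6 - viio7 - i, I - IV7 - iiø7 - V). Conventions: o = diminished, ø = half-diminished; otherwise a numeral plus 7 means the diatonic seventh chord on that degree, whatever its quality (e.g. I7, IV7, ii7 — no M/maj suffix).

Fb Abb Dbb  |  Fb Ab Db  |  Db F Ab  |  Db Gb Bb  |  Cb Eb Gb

Fb-Abb-Dbb is non-diatonic — a major triad on the lowered supertonic (Dbb): the Neapolitan sixth, bII6 (third, Fb, in the bass — hence the 6).
Fb-Ab-Db: root Db is the supertonic; minor triad there is ii6.
Db-F-Ab: chromatic; Db is V of V, so V/V.
Db-Gb-Bb has root Gb, degree 5 in Cb major, so V64.
Cb-Eb-Gb: major triad on Cb = scale degree 1 → I.

bII6 - ii6 - V/V - V64 - I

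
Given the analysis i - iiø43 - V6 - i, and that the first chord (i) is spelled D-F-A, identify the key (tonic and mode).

D minor

The anchor chord is a minor triad on D, labeled i.
If D is scale degree 1 and the mode makes that degree carry a minor triad, the tonic is D and the mode is minor.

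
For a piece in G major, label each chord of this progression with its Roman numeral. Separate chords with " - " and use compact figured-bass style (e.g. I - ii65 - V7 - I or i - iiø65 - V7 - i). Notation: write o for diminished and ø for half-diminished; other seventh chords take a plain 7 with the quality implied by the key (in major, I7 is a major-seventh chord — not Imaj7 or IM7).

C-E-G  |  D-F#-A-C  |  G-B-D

C-E-G: major triad on C = scale degree 4 → IV.
D-F#-A-C: root D is the dominant; dominant seventh chord there is V7.
G-B-D: root G is the tonic; major triad there is I.

IV - V7 - I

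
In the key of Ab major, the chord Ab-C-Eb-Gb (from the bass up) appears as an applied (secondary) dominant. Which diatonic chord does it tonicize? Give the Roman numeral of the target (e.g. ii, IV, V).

The chord is a dominant seventh chord on Ab.
A dominant resolves down a perfect fifth: Ab → Db. In Ab major, Db is scale degree 4, i.e. IV.

IV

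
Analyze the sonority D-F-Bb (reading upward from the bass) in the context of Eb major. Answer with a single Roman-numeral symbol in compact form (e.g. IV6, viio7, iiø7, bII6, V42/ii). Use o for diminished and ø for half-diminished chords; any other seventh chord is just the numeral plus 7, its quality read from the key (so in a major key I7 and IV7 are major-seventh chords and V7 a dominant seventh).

V6

Stacked in thirds the chord is Bb-D-F: a major triad on Bb.
Bb is scale degree 5 in Eb major, and a major triad on that degree is written V.
With D in the bass the chord is in first inversion, so the figured bass is 6.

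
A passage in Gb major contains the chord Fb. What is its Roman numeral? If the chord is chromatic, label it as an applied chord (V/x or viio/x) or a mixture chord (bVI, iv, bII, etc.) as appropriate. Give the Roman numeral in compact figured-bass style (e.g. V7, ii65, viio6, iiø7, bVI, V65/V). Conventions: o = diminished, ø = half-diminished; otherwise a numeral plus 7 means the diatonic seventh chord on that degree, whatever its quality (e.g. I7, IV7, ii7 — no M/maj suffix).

Stacked in thirds the chord is Fb-Ab-Cb: a major triad on Fb.
Fb is the lowered seventh degree of Gb major (diatonic 7 would be F). This is a major triad on the lowered seventh degree (the subtonic), borrowed from the parallel minor.

bVII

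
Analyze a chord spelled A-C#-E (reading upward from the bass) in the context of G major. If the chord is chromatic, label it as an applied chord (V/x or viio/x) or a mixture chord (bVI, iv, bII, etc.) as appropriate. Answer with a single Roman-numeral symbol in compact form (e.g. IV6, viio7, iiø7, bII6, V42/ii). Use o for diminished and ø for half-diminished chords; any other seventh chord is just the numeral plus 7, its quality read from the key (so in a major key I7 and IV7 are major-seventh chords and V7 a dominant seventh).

V/V

Stacked in thirds the chord is A-C#-E: a major triad on A.
A is not a diatonic chord root with this quality in G major, but it lies a perfect fifth above D (V), so the chord functions as an applied dominant of V.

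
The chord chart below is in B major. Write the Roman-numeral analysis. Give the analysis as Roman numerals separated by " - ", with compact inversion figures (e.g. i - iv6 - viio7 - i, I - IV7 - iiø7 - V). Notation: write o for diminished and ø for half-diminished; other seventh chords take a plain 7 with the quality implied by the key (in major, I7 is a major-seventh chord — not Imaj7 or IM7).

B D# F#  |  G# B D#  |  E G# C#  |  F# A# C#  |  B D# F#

I - vi - ii6 - V - I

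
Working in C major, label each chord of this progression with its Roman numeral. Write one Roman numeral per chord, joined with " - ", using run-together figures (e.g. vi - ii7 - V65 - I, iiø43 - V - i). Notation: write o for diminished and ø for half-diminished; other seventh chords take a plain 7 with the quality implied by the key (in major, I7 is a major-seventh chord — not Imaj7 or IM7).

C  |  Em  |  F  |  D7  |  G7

I - iii - IV - V7/V - V7

C: root C is the tonic; major triad there is I.
Em has root E, degree 3 in C major, so iii.
F: major triad on F = scale degree 4 → IV.
D7 is the secondary dominant of V (dominant seventh chord on D): V7/V.
G7: root G is the dominant; dominant seventh chord there is V7.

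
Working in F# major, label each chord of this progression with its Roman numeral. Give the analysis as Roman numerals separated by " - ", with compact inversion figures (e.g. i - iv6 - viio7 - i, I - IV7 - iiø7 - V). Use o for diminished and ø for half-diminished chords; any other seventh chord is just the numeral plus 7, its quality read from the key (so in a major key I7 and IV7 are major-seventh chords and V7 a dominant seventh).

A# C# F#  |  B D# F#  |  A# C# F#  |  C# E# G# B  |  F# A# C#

A#-C#-F#: major triad on F# = scale degree 1 → I6.
B-D#-F#: root B is the subdominant; major triad there is IV.
A#-C#-F#: major triad on F# = scale degree 1 → I6.
C#-E#-G#-B: dominant seventh chord on C# = scale degree 5 → V7.
F#-A#-C# has root F#, degree 1 in F# major, so I.

I6 - IV - I6 - V7 - I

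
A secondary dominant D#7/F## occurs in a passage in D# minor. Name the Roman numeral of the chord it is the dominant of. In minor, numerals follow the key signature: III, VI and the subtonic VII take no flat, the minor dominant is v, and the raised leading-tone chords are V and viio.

The chord is a dominant seventh chord on D#.
A dominant resolves down a perfect fifth: D# → G#. In D# minor, G# is scale degree 4, i.e. iv.

iv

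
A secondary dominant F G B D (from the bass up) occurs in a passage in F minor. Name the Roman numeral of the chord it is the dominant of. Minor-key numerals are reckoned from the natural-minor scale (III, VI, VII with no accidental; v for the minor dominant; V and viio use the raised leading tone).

V

The chord is a dominant seventh chord on G.
A dominant resolves down a perfect fifth: G → C. In F minor, C is scale degree 5, i.e. V.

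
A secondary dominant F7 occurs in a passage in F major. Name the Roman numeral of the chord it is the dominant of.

The chord is a dominant seventh chord on F.
A dominant resolves down a perfect fifth: F → Bb. In F major, Bb is scale degree 4, i.e. IV.

IV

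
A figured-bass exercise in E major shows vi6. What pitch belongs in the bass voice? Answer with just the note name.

E

vi in E major has root C#; the chord is C#-E-G#.
The figure 6 means first inversion — the third is in the bass.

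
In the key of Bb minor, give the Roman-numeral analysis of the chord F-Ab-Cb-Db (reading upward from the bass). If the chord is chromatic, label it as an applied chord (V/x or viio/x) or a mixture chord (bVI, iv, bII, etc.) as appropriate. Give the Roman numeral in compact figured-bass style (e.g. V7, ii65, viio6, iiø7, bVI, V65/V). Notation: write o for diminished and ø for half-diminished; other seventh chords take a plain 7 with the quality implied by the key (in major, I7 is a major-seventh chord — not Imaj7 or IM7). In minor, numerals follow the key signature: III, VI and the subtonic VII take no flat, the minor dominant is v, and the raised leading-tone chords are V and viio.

Stacked in thirds the chord is Db-F-Ab-Cb: a dominant seventh chord on Db.
Db is not a diatonic chord root with this quality in Bb minor, but it lies a perfect fifth above Gb (VI), so the chord functions as an applied dominant of VI.
With F in the bass the chord is in first inversion, so the figured bass is 65.

V65/VI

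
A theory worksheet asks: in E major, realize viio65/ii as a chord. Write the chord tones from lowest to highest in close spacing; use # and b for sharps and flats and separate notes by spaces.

G# B D E#

The slash marks an applied leading-tone chord: viio of ii. In E major, ii is F#, so the leading tone to it is E#, a half step below.
Building a fully diminished seventh chord on E# gives E#-G#-B-D.
With the 65 figure the chord is in first inversion; from the bass G# upward in close position it reads G#-B-D-E#.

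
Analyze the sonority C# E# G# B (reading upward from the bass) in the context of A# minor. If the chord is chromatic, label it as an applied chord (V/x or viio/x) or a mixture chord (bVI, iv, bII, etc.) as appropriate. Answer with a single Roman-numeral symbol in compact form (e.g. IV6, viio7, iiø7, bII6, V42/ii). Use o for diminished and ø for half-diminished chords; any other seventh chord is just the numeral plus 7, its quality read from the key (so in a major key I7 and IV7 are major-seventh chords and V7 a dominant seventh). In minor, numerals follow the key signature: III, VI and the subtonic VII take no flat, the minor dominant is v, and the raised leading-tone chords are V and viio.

V7/VI

Stacked in thirds the chord is C#-E#-G#-B: a dominant seventh chord on C#.
C# is not a diatonic chord root with this quality in A# minor, but it lies a perfect fifth above F# (VI), so the chord functions as an applied dominant of VI.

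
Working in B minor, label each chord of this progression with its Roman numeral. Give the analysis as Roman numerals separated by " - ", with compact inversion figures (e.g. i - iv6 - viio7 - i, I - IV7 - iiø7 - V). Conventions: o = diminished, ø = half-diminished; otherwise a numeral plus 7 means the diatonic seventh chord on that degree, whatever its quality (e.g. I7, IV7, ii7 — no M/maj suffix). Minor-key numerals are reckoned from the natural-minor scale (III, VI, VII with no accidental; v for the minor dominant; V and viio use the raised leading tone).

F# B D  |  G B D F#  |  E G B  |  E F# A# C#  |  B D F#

i64 - VI7 - iv - V42 - i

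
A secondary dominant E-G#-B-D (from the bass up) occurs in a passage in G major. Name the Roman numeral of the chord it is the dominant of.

The chord is a dominant seventh chord on E.
A dominant resolves down a perfect fifth: E → A. In G major, A is scale degree 2, i.e. ii.

ii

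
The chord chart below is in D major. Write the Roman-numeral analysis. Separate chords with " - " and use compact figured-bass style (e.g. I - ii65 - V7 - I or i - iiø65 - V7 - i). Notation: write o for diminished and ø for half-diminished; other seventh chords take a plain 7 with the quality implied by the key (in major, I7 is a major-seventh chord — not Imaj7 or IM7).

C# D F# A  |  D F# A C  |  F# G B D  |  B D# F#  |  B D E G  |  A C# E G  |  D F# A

I42 - V7/IV - IV42 - V/ii - ii43 - V7 - I

C#-D-F#-A: major seventh chord on D = scale degree 1 → I42.
D-F#-A-C: a dominant seventh chord on D, the applied dominant of IV → V7/IV.
F#-G-B-D has root G, degree 4 in D major, so IV42.
B-D#-F# is the secondary dominant of ii (major triad on B): V/ii.
B-D-E-G: minor seventh chord on E = scale degree 2 → ii43.
A-C#-E-G has root A, degree 5 in D major, so V7.
D-F#-A has root D, degree 1 in D major, so I.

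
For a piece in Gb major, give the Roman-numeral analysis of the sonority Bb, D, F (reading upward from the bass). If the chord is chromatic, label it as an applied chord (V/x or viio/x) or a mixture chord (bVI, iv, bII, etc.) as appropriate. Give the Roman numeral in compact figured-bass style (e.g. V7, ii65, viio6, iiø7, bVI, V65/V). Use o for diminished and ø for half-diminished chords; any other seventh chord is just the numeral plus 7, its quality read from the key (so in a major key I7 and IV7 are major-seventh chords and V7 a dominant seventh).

V/vi

The pitches Bb-D-F form a major triad rooted on Bb.
Bb is not a diatonic chord root with this quality in Gb major, but it lies a perfect fifth above Eb (vi), so the chord functions as an applied dominant of vi.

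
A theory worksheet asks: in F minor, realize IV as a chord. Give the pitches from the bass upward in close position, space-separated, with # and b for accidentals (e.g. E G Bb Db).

IV is the major subdominant, borrowed from the parallel major. In F minor that root is Bb.
So the chord is Bb-D-F, a major triad.

Bb D F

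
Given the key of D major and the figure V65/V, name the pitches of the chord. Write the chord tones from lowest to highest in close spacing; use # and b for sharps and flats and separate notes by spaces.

G# B D E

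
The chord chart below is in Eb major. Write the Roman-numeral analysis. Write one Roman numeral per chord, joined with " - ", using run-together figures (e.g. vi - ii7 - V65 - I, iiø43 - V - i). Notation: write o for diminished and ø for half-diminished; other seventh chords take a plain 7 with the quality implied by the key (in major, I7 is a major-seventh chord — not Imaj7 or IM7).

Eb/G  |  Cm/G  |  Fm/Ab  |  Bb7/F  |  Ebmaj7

I6 - vi64 - ii6 - V43 - I7

Eb/G: major triad on Eb = scale degree 1 → I6.
Cm/G: minor triad on C = scale degree 6 → vi64.
Fm/Ab has root F, degree 2 in Eb major, so ii6.
Bb7/F: dominant seventh chord on Bb = scale degree 5 → V43.
Ebmaj7 has root Eb, degree 1 in Eb major, so I7.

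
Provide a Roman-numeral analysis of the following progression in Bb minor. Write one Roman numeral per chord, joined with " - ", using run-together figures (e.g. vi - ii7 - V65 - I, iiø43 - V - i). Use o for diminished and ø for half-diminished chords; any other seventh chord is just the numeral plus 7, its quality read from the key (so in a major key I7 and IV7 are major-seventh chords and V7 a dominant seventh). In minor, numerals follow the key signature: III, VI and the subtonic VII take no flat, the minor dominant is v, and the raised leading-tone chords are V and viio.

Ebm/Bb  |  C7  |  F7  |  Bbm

Ebm/Bb: root Eb is the subdominant; minor triad there is iv64.
C7 is the secondary dominant of V (dominant seventh chord on C): V7/V.
F7: dominant seventh chord on F = scale degree 5 → V7.
Bbm: root Bb is the tonic; minor triad there is i.

iv64 - V7/V - V7 - i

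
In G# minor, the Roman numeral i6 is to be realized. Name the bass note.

i in G# minor has root G#; the chord is G#-B-D#.
The figure 6 means first inversion — the third is in the bass.

B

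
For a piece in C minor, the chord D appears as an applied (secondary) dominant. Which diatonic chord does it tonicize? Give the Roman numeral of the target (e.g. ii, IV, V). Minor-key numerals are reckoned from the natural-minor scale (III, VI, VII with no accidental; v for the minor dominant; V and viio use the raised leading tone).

The chord is a major triad on D.
A dominant resolves down a perfect fifth: D → G. In C minor, G is scale degree 5, i.e. V.

V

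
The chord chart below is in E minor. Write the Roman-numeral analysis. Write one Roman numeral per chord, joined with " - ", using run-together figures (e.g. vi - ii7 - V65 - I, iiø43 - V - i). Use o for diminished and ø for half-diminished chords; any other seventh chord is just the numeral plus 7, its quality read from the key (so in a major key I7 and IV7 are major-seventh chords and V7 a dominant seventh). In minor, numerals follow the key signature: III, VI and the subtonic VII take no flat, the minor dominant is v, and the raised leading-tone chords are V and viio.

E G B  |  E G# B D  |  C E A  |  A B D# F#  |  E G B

i - V7/iv - iv6 - V42 - i

E-G-B: root E is the tonic; minor triad there is i.
E-G#-B-D: a dominant seventh chord on E, the applied dominant of iv → V7/iv.
C-E-A: root A is the subdominant; minor triad there is iv6.
A-B-D#-F# has root B, degree 5 in E minor, so V42.
E-G-B has root E, degree 1 in E minor, so i.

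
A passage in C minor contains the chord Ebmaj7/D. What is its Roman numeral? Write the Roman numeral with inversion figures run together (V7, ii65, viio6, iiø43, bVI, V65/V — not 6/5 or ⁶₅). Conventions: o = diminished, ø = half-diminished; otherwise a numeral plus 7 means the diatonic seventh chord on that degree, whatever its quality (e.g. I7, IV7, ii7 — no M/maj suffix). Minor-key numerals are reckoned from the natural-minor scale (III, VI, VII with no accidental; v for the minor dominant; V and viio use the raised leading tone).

III42

The pitches Eb-G-Bb-D form a major seventh chord rooted on Eb.
In C minor, Eb is the mediant; the diatonic major seventh chord there is III7.
With D in the bass the chord is in third inversion, so the figured bass is 42.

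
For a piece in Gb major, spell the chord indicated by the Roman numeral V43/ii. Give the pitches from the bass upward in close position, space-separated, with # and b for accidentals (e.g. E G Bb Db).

The slash means an applied dominant: we want the dominant of ii. In Gb major, ii is Ab minor, and its dominant is built on Eb.
Building a dominant seventh chord on Eb gives Eb-G-Bb-Db.
The figured bass 43 indicates second inversion, placing the fifth (Bb) in the bass: Bb-Db-Eb-G.

Bb Db Eb G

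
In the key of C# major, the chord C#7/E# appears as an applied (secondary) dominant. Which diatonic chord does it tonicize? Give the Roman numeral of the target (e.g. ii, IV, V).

IV

The chord is a dominant seventh chord on C#.
A dominant resolves down a perfect fifth: C# → F#. In C# major, F# is scale degree 4, i.e. IV.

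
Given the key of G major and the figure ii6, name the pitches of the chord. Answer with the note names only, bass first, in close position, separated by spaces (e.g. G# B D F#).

C E A

In G major, the second degree is A, and the diatonic chord built there is a minor triad.
Stacking thirds from A gives A-C-E.
The figured bass 6 indicates first inversion, placing the third (C) in the bass: C-E-A.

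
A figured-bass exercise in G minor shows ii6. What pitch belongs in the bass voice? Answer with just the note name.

ii in G minor has root A; the chord is A-C-E.
The figure 6 means first inversion — the third is in the bass.

C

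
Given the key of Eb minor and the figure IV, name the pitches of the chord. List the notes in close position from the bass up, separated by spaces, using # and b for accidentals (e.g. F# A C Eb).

Ab C Eb

Scale degree 4 in Eb minor is Ab; here the chord built on it is altered to a major triad. IV is the major subdominant, borrowed from the parallel major.
So the chord is Ab-C-Eb, a major triad.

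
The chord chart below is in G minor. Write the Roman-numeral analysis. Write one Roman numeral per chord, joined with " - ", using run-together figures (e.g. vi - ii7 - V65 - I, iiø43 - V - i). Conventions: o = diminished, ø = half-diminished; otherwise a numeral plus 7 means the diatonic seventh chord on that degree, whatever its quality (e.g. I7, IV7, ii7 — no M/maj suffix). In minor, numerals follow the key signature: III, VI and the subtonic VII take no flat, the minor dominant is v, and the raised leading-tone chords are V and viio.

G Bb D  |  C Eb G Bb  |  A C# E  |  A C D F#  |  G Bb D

i - iv7 - V/V - V43 - i

G-Bb-D: minor triad on G = scale degree 1 → i.
C-Eb-G-Bb: minor seventh chord on C = scale degree 4 → iv7.
A-C#-E: chromatic; A is V of V, so V/V.
A-C-D-F#: dominant seventh chord on D = scale degree 5 → V43.
G-Bb-D: minor triad on G = scale degree 1 → i.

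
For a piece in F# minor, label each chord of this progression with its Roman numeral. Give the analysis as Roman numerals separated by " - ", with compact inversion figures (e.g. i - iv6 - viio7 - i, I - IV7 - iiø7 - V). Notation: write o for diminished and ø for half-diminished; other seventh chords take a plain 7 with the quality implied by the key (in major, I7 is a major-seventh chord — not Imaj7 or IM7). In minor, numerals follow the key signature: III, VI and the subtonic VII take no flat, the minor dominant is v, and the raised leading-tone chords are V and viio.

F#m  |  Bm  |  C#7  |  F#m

i - iv - V7 - i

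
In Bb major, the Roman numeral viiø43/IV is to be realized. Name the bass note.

Ab

The applied chord viiø43/IV is rooted on D: D-F-Ab-C.
The figure 43 means second inversion — the fifth is in the bass.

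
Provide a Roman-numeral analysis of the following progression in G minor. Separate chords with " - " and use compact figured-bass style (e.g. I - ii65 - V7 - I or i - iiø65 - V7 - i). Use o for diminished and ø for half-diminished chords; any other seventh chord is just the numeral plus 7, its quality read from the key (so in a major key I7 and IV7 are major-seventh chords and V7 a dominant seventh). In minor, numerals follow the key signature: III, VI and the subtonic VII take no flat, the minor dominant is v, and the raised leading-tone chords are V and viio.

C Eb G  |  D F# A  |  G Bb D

iv - V - i

C-Eb-G has root C, degree 4 in G minor, so iv.
D-F#-A: major triad on D = scale degree 5 → V.
G-Bb-D: minor triad on G = scale degree 1 → i.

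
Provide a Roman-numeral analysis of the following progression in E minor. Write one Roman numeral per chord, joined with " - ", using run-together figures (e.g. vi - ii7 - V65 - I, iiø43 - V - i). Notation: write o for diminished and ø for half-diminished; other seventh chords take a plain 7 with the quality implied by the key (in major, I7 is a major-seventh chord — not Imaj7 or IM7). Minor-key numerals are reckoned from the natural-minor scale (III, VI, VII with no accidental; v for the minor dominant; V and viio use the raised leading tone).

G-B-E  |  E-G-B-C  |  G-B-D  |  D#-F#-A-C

i6 - VI65 - III - viio7

G-B-E has root E, degree 1 in E minor, so i6.
E-G-B-C has root C, degree 6 in E minor, so VI65.
G-B-D: root G is the mediant; major triad there is III.
D#-F#-A-C has root D#, degree 7 in E minor, so viio7.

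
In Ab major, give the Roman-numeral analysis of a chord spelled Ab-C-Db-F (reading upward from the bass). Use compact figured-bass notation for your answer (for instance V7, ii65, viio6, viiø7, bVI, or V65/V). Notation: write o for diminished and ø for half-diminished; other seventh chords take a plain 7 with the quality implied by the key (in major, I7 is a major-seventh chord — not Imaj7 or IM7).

The pitches Db-F-Ab-C form a major seventh chord rooted on Db.
Db is scale degree 4 in Ab major, and a major seventh chord on that degree is written IV7.
With Ab in the bass the chord is in second inversion, so the figured bass is 43.

IV43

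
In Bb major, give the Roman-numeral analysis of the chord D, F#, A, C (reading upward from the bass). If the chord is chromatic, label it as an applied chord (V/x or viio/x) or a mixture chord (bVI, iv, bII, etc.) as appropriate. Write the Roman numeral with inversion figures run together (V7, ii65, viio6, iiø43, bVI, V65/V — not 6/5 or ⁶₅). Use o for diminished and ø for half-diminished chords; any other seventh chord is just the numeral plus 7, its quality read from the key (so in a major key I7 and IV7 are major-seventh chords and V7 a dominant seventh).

The pitches D-F#-A-C form a dominant seventh chord rooted on D.
D is not a diatonic chord root with this quality in Bb major, but it lies a perfect fifth above G (vi), so the chord functions as an applied dominant of vi.

V7/vi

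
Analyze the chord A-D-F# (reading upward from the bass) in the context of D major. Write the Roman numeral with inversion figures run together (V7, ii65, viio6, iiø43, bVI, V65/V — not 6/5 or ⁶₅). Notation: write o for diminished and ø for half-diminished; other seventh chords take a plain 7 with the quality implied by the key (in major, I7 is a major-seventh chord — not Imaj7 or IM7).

The pitches D-F#-A form a major triad rooted on D.
In D major, D is the tonic; the diatonic major triad there is I.
With A in the bass the chord is in second inversion, so the figured bass is 64.

I64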